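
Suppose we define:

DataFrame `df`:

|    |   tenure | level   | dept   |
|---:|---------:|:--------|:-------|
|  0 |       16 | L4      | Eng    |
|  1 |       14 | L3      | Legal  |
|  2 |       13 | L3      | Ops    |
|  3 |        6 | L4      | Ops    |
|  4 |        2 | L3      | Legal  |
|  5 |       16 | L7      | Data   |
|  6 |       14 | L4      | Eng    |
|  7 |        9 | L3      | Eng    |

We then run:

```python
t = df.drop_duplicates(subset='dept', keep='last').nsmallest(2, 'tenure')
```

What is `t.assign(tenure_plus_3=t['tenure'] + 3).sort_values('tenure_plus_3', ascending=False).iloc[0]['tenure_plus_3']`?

drop duplicate dept (keep=last):
   tenure level   dept
3       6    L4    Ops
4       2    L3  Legal
5      16    L7   Data
7       9    L3    Eng
take 2 rows with smallest tenure:
   tenure level   dept
4       2    L3  Legal
3       6    L4    Ops
add column tenure_plus_3 = t['tenure'] + 3:
   tenure level   dept  tenure_plus_3
4       2    L3  Legal              5
3       6    L4    Ops              9
sort by tenure_plus_3 descending:
   tenure level   dept  tenure_plus_3
3       6    L4    Ops              9
4       2    L3  Legal              5
Then the value at position 0, column 'tenure_plus_3': 9

9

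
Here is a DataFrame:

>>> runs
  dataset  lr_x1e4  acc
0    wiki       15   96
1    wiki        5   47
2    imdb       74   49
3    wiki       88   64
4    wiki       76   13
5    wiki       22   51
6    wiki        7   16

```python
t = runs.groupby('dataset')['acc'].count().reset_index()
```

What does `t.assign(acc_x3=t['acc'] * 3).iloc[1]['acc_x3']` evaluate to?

18

group by dataset, count of acc:
dataset
imdb    1
wiki    6
Name: acc, dtype: int64
reset_index():
  dataset  acc
0    imdb    1
1    wiki    6
add column acc_x3 = t['acc'] * 3:
  dataset  acc  acc_x3
0    imdb    1       3
1    wiki    6      18
The value at position 1, column 'acc_x3' is 18.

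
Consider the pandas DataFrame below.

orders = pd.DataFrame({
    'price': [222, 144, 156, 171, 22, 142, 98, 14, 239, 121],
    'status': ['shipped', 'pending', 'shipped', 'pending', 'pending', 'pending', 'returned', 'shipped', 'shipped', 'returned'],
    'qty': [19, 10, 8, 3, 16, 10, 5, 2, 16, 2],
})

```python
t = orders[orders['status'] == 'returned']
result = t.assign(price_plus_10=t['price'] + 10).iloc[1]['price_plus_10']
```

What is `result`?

filter rows where status == 'returned':
   price    status  qty
6     98  returned    5
9    121  returned    2
add column price_plus_10 = t['price'] + 10:
   price    status  qty  price_plus_10
6     98  returned    5            108
9    121  returned    2            131
Hence 131.

131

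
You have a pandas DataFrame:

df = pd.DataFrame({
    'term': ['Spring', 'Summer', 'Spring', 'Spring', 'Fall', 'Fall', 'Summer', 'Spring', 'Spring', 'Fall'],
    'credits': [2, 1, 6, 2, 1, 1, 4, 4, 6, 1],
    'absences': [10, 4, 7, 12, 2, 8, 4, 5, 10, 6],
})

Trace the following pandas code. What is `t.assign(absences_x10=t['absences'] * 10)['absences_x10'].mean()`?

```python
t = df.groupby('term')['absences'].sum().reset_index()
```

226.666666667

group by term, sum of absences:
term
Fall      16
Spring    44
Summer     8
Name: absences, dtype: int64
reset_index():
     term  absences
0    Fall        16
1  Spring        44
2  Summer         8
add column absences_x10 = t['absences'] * 10:
     term  absences  absences_x10
0    Fall        16           160
1  Spring        44           440
2  Summer         8            80
Taking the mean of column 'absences_x10' gives 226.666666667.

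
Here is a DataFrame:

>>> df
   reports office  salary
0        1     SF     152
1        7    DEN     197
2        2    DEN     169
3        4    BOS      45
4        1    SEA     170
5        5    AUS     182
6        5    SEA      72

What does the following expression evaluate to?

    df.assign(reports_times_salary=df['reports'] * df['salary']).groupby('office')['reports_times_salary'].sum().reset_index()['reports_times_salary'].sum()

add column reports_times_salary = df['reports'] * df['salary']:
   reports office  salary  reports_times_salary
0        1     SF     152                   152
1        7    DEN     197                  1379
2        2    DEN     169                   338
3        4    BOS      45                   180
4        1    SEA     170                   170
5        5    AUS     182                   910
6        5    SEA      72                   360
group by office, sum of reports_times_salary:
office
AUS     910
BOS     180
DEN    1717
SEA     530
SF      152
Name: reports_times_salary, dtype: int64
reset_index():
  office  reports_times_salary
0    AUS                   910
1    BOS                   180
2    DEN                  1717
3    SEA                   530
4     SF                   152
Hence 3489.

3489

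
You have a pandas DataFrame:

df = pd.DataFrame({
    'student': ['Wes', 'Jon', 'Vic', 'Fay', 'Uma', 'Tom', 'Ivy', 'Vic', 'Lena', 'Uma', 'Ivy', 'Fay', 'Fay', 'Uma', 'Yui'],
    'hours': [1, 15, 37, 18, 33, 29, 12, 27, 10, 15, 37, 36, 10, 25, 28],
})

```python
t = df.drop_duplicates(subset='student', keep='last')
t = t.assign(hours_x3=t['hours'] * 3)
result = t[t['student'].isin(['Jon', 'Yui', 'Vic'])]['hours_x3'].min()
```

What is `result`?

drop duplicate student (keep=last):
   student  hours
0      Wes      1
1      Jon     15
5      Tom     29
7      Vic     27
8     Lena     10
10     Ivy     37
12     Fay     10
13     Uma     25
14     Yui     28
add column hours_x3 = t['hours'] * 3:
   student  hours  hours_x3
0      Wes      1         3
1      Jon     15        45
5      Tom     29        87
7      Vic     27        81
8     Lena     10        30
10     Ivy     37       111
12     Fay     10        30
13     Uma     25        75
14     Yui     28        84
filter rows where student in ['Jon', 'Yui', 'Vic']:
   student  hours  hours_x3
1      Jon     15        45
7      Vic     27        81
14     Yui     28        84
The min of column 'hours_x3' is 45.

45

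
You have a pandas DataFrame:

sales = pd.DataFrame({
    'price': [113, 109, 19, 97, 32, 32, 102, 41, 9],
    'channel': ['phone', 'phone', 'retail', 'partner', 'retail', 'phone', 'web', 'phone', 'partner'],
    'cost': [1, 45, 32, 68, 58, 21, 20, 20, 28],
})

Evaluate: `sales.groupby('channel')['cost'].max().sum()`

191

group by channel, max of cost:
channel
partner    68
phone      45
retail     58
web        20
Name: cost, dtype: int64
Hence 191.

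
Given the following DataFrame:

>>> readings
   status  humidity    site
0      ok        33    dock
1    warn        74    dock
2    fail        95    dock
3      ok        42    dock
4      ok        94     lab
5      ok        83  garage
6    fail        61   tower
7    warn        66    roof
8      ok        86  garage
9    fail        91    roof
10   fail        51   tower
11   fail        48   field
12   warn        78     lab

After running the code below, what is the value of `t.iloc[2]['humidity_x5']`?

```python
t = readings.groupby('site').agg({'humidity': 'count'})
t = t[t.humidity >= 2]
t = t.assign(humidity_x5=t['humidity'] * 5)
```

10

group by site, count of humidity:
        humidity
site            
dock           4
field          1
garage         2
lab            2
roof           2
tower          2
filter rows where humidity >= 2:
        humidity
site            
dock           4
garage         2
lab            2
roof           2
tower          2
add column humidity_x5 = t['humidity'] * 5:
        humidity  humidity_x5
site                         
dock           4           20
garage         2           10
lab            2           10
roof           2           10
tower          2           10
Reading off the value at position 2, column 'humidity_x5', we get 10.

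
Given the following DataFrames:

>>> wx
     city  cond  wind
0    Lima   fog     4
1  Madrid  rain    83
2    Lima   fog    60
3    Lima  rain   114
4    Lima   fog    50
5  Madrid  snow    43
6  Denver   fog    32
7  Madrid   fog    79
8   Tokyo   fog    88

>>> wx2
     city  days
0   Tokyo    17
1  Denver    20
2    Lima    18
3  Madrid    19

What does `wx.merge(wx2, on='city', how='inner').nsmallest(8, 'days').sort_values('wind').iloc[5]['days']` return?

19

merge on 'city' (how='inner') → 9 rows:
     city  cond  wind  days
0    Lima   fog     4    18
1  Madrid  rain    83    19
2    Lima   fog    60    18
3    Lima  rain   114    18
4    Lima   fog    50    18
5  Madrid  snow    43    19
6  Denver   fog    32    20
7  Madrid   fog    79    19
8   Tokyo   fog    88    17
take 8 rows with smallest days:
     city  cond  wind  days
8   Tokyo   fog    88    17
0    Lima   fog     4    18
2    Lima   fog    60    18
3    Lima  rain   114    18
4    Lima   fog    50    18
1  Madrid  rain    83    19
5  Madrid  snow    43    19
7  Madrid   fog    79    19
sort by wind:
     city  cond  wind  days
0    Lima   fog     4    18
5  Madrid  snow    43    19
4    Lima   fog    50    18
2    Lima   fog    60    18
7  Madrid   fog    79    19
1  Madrid  rain    83    19
8   Tokyo   fog    88    17
3    Lima  rain   114    18
The value at position 5, column 'days' is 19.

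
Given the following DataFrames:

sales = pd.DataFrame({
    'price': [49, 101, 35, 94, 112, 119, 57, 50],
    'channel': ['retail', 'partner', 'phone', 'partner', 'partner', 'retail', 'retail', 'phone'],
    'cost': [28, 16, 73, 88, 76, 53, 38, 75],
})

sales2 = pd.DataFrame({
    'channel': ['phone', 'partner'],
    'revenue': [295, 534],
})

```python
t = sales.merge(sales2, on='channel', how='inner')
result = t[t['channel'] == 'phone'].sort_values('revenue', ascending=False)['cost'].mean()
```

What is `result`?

merge on 'channel' (how='inner') → 5 rows:
   price  channel  cost  revenue
0    101  partner    16      534
1     35    phone    73      295
2     94  partner    88      534
3    112  partner    76      534
4     50    phone    75      295
filter rows where channel == 'phone':
   price channel  cost  revenue
1     35   phone    73      295
4     50   phone    75      295
sort by revenue descending:
   price channel  cost  revenue
1     35   phone    73      295
4     50   phone    75      295
Hence 74.0.

74.0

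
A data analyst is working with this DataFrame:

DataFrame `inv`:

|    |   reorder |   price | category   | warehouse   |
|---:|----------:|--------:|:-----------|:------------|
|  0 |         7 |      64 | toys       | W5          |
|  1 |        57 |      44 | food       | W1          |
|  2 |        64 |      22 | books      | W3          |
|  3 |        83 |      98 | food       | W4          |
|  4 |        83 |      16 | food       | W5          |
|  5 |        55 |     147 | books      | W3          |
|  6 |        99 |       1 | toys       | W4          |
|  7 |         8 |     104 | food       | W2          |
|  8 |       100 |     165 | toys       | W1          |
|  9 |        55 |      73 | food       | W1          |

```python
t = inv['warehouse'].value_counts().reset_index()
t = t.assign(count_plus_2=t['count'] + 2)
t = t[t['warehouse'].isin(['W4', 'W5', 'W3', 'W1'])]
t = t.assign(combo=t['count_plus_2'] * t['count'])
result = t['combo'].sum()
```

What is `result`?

39

value_counts of warehouse:
warehouse
W1    3
W5    2
W3    2
W4    2
W2    1
Name: count, dtype: int64
reset_index():
  warehouse  count
0        W1      3
1        W5      2
2        W3      2
3        W4      2
4        W2      1
add column count_plus_2 = t['count'] + 2:
  warehouse  count  count_plus_2
0        W1      3             5
1        W5      2             4
2        W3      2             4
3        W4      2             4
4        W2      1             3
filter rows where warehouse in ['W4', 'W5', 'W3', 'W1']:
  warehouse  count  count_plus_2
0        W1      3             5
1        W5      2             4
2        W3      2             4
3        W4      2             4
add column combo = t['count_plus_2'] * t['count']:
  warehouse  count  count_plus_2  combo
0        W1      3             5     15
1        W5      2             4      8
2        W3      2             4      8
3        W4      2             4      8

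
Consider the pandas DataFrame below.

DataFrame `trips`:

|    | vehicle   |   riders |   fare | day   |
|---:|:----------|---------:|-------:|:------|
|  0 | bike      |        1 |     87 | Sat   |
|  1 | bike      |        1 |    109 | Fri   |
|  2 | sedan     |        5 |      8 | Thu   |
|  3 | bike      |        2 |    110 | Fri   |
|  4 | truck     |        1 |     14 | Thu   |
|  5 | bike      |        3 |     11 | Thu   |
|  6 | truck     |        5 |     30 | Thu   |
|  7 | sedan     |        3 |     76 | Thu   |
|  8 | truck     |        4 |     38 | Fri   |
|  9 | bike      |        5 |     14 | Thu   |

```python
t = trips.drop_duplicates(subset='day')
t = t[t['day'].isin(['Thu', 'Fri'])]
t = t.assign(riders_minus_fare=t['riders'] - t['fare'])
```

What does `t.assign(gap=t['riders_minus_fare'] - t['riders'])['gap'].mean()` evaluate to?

drop duplicate day (keep=first):
  vehicle  riders  fare  day
0    bike       1    87  Sat
1    bike       1   109  Fri
2   sedan       5     8  Thu
filter rows where day in ['Thu', 'Fri']:
  vehicle  riders  fare  day
1    bike       1   109  Fri
2   sedan       5     8  Thu
add column riders_minus_fare = t['riders'] - t['fare']:
  vehicle  riders  fare  day  riders_minus_fare
1    bike       1   109  Fri               -108
2   sedan       5     8  Thu                 -3
add column gap = t['riders_minus_fare'] - t['riders']:
  vehicle  riders  fare  day  riders_minus_fare  gap
1    bike       1   109  Fri               -108 -109
2   sedan       5     8  Thu                 -3   -8

-58.5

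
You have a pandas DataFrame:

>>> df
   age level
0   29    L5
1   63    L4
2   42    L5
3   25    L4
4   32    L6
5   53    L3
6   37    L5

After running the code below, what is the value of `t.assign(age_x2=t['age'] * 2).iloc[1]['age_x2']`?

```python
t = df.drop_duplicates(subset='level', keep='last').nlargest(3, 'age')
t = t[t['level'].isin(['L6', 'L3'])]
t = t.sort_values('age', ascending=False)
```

drop duplicate level (keep=last):
   age level
3   25    L4
4   32    L6
5   53    L3
6   37    L5
take 3 rows with largest age:
   age level
5   53    L3
6   37    L5
4   32    L6
filter rows where level in ['L6', 'L3']:
   age level
5   53    L3
4   32    L6
sort by age descending:
   age level
5   53    L3
4   32    L6
add column age_x2 = t['age'] * 2:
   age level  age_x2
5   53    L3     106
4   32    L6      64
Then the value at position 1, column 'age_x2': 64

64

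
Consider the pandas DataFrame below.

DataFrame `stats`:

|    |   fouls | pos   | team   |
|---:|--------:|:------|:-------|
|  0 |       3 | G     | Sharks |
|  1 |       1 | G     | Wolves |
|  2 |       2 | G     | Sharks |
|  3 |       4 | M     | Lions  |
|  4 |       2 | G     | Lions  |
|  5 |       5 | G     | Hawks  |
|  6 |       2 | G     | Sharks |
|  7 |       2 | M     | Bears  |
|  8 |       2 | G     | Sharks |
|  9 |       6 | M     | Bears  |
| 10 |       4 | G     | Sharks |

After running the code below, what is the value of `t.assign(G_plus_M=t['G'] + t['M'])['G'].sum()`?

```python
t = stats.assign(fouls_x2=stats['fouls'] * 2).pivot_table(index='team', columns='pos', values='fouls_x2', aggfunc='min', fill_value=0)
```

20

add column fouls_x2 = stats['fouls'] * 2:
    fouls pos    team  fouls_x2
0       3   G  Sharks         6
1       1   G  Wolves         2
2       2   G  Sharks         4
3       4   M   Lions         8
4       2   G   Lions         4
5       5   G   Hawks        10
6       2   G  Sharks         4
7       2   M   Bears         4
8       2   G  Sharks         4
9       6   M   Bears        12
10      4   G  Sharks         8
pivot: rows=team, cols=pos, min(fouls_x2):
pos      G  M
team         
Bears    0  4
Hawks   10  0
Lions    4  8
Sharks   4  0
Wolves   2  0
add column G_plus_M = t['G'] + t['M']:
pos      G  M  G_plus_M
team                   
Bears    0  4         4
Hawks   10  0        10
Lions    4  8        12
Sharks   4  0         4
Wolves   2  0         2
sum of column 'G' → 20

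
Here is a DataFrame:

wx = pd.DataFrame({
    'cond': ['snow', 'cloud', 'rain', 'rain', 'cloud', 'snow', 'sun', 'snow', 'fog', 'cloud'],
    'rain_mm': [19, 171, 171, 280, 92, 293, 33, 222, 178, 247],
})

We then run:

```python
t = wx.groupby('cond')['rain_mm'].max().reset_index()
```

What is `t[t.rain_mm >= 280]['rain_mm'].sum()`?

573

group by cond, max of rain_mm:
cond
cloud    247
fog      178
rain     280
snow     293
sun       33
Name: rain_mm, dtype: int64
reset_index():
    cond  rain_mm
0  cloud      247
1    fog      178
2   rain      280
3   snow      293
4    sun       33
filter rows where rain_mm >= 280:
   cond  rain_mm
2  rain      280
3  snow      293
Finally, sum of column 'rain_mm' = 573.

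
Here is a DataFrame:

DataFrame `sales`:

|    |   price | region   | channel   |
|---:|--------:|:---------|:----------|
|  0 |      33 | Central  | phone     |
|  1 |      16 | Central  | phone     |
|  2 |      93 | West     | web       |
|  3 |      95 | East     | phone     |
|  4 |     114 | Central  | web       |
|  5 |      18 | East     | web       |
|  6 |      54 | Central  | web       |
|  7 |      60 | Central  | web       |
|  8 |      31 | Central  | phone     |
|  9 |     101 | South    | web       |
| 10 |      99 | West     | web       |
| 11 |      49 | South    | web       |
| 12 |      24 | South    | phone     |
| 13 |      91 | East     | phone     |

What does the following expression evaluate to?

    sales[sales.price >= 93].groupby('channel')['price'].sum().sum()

502

filter rows where price >= 93:
    price   region channel
2      93     West     web
3      95     East   phone
4     114  Central     web
9     101    South     web
10     99     West     web
group by channel, sum of price:
channel
phone     95
web      407
Name: price, dtype: int64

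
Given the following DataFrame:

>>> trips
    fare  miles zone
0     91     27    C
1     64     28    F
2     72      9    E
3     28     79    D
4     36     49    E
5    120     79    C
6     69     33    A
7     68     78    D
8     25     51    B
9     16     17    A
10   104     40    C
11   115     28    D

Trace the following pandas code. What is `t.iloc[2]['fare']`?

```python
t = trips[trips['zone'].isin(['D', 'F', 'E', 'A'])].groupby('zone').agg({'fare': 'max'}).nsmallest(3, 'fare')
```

filter rows where zone in ['D', 'F', 'E', 'A']:
    fare  miles zone
1     64     28    F
2     72      9    E
3     28     79    D
4     36     49    E
6     69     33    A
7     68     78    D
9     16     17    A
11   115     28    D
group by zone, max of fare:
      fare
zone      
A       69
D      115
E       72
F       64
take 3 rows with smallest fare:
      fare
zone      
F       64
A       69
E       72
Reading off the value at position 2, column 'fare', we get 72.

72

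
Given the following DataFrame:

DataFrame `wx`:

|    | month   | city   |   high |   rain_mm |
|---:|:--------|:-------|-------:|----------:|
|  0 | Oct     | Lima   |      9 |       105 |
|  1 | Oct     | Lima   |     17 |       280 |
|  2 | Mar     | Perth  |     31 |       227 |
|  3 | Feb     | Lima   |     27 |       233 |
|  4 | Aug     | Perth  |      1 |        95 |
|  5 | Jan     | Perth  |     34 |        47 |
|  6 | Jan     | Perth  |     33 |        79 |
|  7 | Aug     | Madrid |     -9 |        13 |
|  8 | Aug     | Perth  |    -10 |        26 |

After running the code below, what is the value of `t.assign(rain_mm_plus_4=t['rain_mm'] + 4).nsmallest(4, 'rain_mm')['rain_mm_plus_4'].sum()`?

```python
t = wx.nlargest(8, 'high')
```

250

take 8 rows with largest high:
  month    city  high  rain_mm
5   Jan   Perth    34       47
6   Jan   Perth    33       79
2   Mar   Perth    31      227
3   Feb    Lima    27      233
1   Oct    Lima    17      280
0   Oct    Lima     9      105
4   Aug   Perth     1       95
7   Aug  Madrid    -9       13
add column rain_mm_plus_4 = t['rain_mm'] + 4:
  month    city  high  rain_mm  rain_mm_plus_4
5   Jan   Perth    34       47              51
6   Jan   Perth    33       79              83
2   Mar   Perth    31      227             231
3   Feb    Lima    27      233             237
1   Oct    Lima    17      280             284
0   Oct    Lima     9      105             109
4   Aug   Perth     1       95              99
7   Aug  Madrid    -9       13              17
take 4 rows with smallest rain_mm:
  month    city  high  rain_mm  rain_mm_plus_4
7   Aug  Madrid    -9       13              17
5   Jan   Perth    34       47              51
6   Jan   Perth    33       79              83
4   Aug   Perth     1       95              99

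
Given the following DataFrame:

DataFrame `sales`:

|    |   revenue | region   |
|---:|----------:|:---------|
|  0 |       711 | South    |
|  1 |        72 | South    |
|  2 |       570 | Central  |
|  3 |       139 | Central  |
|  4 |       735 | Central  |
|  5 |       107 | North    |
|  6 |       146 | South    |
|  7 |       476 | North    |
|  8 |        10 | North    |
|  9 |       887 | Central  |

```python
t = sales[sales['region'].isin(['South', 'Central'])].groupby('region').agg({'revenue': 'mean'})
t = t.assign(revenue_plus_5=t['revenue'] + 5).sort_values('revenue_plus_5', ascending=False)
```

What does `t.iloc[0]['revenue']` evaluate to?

filter rows where region in ['South', 'Central']:
   revenue   region
0      711    South
1       72    South
2      570  Central
3      139  Central
4      735  Central
6      146    South
9      887  Central
group by region, mean of revenue:
            revenue
region             
Central  582.750000
South    309.666667
add column revenue_plus_5 = t['revenue'] + 5:
            revenue  revenue_plus_5
region                             
Central  582.750000      587.750000
South    309.666667      314.666667
sort by revenue_plus_5 descending:
            revenue  revenue_plus_5
region                             
Central  582.750000      587.750000
South    309.666667      314.666667
Taking the value at position 0, column 'revenue' gives 582.75.

582.75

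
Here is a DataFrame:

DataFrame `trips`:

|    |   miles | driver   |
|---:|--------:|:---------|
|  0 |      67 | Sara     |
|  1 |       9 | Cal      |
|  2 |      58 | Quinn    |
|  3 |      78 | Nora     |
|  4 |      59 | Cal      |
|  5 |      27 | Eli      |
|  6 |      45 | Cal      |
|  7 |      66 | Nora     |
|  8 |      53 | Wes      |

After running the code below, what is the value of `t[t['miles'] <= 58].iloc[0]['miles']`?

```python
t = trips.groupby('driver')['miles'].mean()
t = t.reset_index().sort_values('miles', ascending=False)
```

group by driver, mean of miles:
driver
Cal      37.666667
Eli      27.000000
Nora     72.000000
Quinn    58.000000
Sara     67.000000
Wes      53.000000
Name: miles, dtype: float64
reset_index():
  driver      miles
0    Cal  37.666667
1    Eli  27.000000
2   Nora  72.000000
3  Quinn  58.000000
4   Sara  67.000000
5    Wes  53.000000
sort by miles descending:
  driver      miles
2   Nora  72.000000
4   Sara  67.000000
3  Quinn  58.000000
5    Wes  53.000000
0    Cal  37.666667
1    Eli  27.000000
filter rows where miles <= 58:
  driver      miles
3  Quinn  58.000000
5    Wes  53.000000
0    Cal  37.666667
1    Eli  27.000000

58.0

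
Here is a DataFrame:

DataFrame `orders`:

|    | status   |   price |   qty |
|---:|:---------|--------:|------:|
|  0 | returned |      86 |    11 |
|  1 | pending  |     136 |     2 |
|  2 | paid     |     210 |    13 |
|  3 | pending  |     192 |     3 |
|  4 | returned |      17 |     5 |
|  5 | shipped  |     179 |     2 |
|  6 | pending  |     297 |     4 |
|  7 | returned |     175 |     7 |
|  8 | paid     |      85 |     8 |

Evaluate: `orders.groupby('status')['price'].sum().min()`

179

group by status, sum of price:
status
paid        295
pending     625
returned    278
shipped     179
Name: price, dtype: int64
So min() = 179.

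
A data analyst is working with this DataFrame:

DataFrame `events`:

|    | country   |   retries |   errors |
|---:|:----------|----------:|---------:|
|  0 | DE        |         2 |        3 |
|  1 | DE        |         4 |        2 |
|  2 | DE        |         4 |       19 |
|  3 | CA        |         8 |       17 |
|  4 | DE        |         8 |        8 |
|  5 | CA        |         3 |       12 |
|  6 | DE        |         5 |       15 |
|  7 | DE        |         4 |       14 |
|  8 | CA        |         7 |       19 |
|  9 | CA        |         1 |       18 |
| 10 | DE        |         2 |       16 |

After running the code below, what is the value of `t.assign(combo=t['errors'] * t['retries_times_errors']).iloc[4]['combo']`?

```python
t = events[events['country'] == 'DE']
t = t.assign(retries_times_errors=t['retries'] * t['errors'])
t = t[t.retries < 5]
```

filter rows where country == 'DE':
   country  retries  errors
0       DE        2       3
1       DE        4       2
2       DE        4      19
4       DE        8       8
6       DE        5      15
7       DE        4      14
10      DE        2      16
add column retries_times_errors = t['retries'] * t['errors']:
   country  retries  errors  retries_times_errors
0       DE        2       3                     6
1       DE        4       2                     8
2       DE        4      19                    76
4       DE        8       8                    64
6       DE        5      15                    75
7       DE        4      14                    56
10      DE        2      16                    32
filter rows where retries < 5:
   country  retries  errors  retries_times_errors
0       DE        2       3                     6
1       DE        4       2                     8
2       DE        4      19                    76
7       DE        4      14                    56
10      DE        2      16                    32
add column combo = t['errors'] * t['retries_times_errors']:
   country  retries  errors  retries_times_errors  combo
0       DE        2       3                     6     18
1       DE        4       2                     8     16
2       DE        4      19                    76   1444
7       DE        4      14                    56    784
10      DE        2      16                    32    512

512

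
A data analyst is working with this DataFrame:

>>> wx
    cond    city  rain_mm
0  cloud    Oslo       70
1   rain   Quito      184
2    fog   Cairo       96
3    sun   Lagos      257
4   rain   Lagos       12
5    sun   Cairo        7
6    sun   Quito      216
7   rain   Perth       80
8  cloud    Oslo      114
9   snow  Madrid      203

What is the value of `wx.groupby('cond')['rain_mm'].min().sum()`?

388

group by cond, min of rain_mm:
cond
cloud     70
fog       96
rain      12
snow     203
sun        7
Name: rain_mm, dtype: int64
Reading off the sum of the resulting series, we get 388.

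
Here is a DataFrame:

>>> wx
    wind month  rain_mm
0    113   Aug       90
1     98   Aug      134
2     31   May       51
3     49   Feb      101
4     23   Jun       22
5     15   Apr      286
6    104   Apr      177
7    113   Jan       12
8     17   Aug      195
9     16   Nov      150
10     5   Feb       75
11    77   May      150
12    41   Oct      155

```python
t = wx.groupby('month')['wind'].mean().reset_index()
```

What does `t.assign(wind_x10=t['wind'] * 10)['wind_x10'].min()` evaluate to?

160.0

group by month, mean of wind:
month
Apr     59.5
Aug     76.0
Feb     27.0
Jan    113.0
Jun     23.0
May     54.0
Nov     16.0
Oct     41.0
Name: wind, dtype: float64
reset_index():
  month   wind
0   Apr   59.5
1   Aug   76.0
2   Feb   27.0
3   Jan  113.0
4   Jun   23.0
5   May   54.0
6   Nov   16.0
7   Oct   41.0
add column wind_x10 = t['wind'] * 10:
  month   wind  wind_x10
0   Apr   59.5     595.0
1   Aug   76.0     760.0
2   Feb   27.0     270.0
3   Jan  113.0    1130.0
4   Jun   23.0     230.0
5   May   54.0     540.0
6   Nov   16.0     160.0
7   Oct   41.0     410.0
Reading off the min of column 'wind_x10', we get 160.0.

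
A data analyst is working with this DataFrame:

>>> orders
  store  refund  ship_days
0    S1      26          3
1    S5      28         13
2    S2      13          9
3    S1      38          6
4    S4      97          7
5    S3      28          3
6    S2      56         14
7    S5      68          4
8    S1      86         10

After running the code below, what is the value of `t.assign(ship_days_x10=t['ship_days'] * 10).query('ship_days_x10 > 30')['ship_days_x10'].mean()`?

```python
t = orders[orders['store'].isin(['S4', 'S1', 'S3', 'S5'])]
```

80.0

filter rows where store in ['S4', 'S1', 'S3', 'S5']:
  store  refund  ship_days
0    S1      26          3
1    S5      28         13
3    S1      38          6
4    S4      97          7
5    S3      28          3
7    S5      68          4
8    S1      86         10
add column ship_days_x10 = t['ship_days'] * 10:
  store  refund  ship_days  ship_days_x10
0    S1      26          3             30
1    S5      28         13            130
3    S1      38          6             60
4    S4      97          7             70
5    S3      28          3             30
7    S5      68          4             40
8    S1      86         10            100
filter rows where ship_days_x10 > 30:
  store  refund  ship_days  ship_days_x10
1    S5      28         13            130
3    S1      38          6             60
4    S4      97          7             70
7    S5      68          4             40
8    S1      86         10            100
So mean() = 80.0.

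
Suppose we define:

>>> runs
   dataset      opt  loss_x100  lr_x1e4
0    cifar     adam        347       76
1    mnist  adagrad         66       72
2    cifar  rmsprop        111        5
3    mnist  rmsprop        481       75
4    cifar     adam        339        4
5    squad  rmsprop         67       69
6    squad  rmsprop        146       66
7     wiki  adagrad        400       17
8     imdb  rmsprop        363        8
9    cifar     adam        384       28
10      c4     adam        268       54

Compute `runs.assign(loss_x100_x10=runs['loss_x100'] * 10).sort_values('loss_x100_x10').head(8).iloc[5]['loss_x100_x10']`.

add column loss_x100_x10 = runs['loss_x100'] * 10:
   dataset      opt  loss_x100  lr_x1e4  loss_x100_x10
0    cifar     adam        347       76           3470
1    mnist  adagrad         66       72            660
2    cifar  rmsprop        111        5           1110
3    mnist  rmsprop        481       75           4810
4    cifar     adam        339        4           3390
5    squad  rmsprop         67       69            670
6    squad  rmsprop        146       66           1460
7     wiki  adagrad        400       17           4000
8     imdb  rmsprop        363        8           3630
9    cifar     adam        384       28           3840
10      c4     adam        268       54           2680
sort by loss_x100_x10:
   dataset      opt  loss_x100  lr_x1e4  loss_x100_x10
1    mnist  adagrad         66       72            660
5    squad  rmsprop         67       69            670
2    cifar  rmsprop        111        5           1110
6    squad  rmsprop        146       66           1460
10      c4     adam        268       54           2680
4    cifar     adam        339        4           3390
0    cifar     adam        347       76           3470
8     imdb  rmsprop        363        8           3630
9    cifar     adam        384       28           3840
7     wiki  adagrad        400       17           4000
3    mnist  rmsprop        481       75           4810
take first 8 rows:
   dataset      opt  loss_x100  lr_x1e4  loss_x100_x10
1    mnist  adagrad         66       72            660
5    squad  rmsprop         67       69            670
2    cifar  rmsprop        111        5           1110
6    squad  rmsprop        146       66           1460
10      c4     adam        268       54           2680
4    cifar     adam        339        4           3390
0    cifar     adam        347       76           3470
8     imdb  rmsprop        363        8           3630
Taking the value at position 5, column 'loss_x100_x10' gives 3390.

3390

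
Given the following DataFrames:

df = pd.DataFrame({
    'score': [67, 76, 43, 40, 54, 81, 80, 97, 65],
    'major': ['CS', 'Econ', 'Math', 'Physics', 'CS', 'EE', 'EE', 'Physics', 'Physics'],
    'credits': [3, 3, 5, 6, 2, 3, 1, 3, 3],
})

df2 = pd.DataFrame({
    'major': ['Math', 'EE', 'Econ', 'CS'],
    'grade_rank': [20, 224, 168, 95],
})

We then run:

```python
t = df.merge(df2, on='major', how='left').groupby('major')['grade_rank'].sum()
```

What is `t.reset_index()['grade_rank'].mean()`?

165.2

merge on 'major' (how='left') → 9 rows:
   score    major  credits  grade_rank
0     67       CS        3        95.0
1     76     Econ        3       168.0
2     43     Math        5        20.0
3     40  Physics        6         NaN
4     54       CS        2        95.0
5     81       EE        3       224.0
6     80       EE        1       224.0
7     97  Physics        3         NaN
8     65  Physics        3         NaN
group by major, sum of grade_rank:
major
CS         190.0
EE         448.0
Econ       168.0
Math        20.0
Physics      0.0
Name: grade_rank, dtype: float64
reset_index():
     major  grade_rank
0       CS       190.0
1       EE       448.0
2     Econ       168.0
3     Math        20.0
4  Physics         0.0
Taking the mean of column 'grade_rank' gives 165.2.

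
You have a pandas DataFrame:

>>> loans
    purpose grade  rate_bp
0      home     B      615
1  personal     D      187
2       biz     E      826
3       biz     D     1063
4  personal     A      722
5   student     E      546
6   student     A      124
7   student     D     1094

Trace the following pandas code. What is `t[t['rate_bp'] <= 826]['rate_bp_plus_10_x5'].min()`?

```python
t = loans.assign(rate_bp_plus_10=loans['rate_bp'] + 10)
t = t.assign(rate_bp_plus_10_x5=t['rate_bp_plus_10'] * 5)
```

add column rate_bp_plus_10 = loans['rate_bp'] + 10:
    purpose grade  rate_bp  rate_bp_plus_10
0      home     B      615              625
1  personal     D      187              197
2       biz     E      826              836
3       biz     D     1063             1073
4  personal     A      722              732
5   student     E      546              556
6   student     A      124              134
7   student     D     1094             1104
add column rate_bp_plus_10_x5 = t['rate_bp_plus_10'] * 5:
    purpose grade  rate_bp  rate_bp_plus_10  rate_bp_plus_10_x5
0      home     B      615              625                3125
1  personal     D      187              197                 985
2       biz     E      826              836                4180
3       biz     D     1063             1073                5365
4  personal     A      722              732                3660
5   student     E      546              556                2780
6   student     A      124              134                 670
7   student     D     1094             1104                5520
filter rows where rate_bp <= 826:
    purpose grade  rate_bp  rate_bp_plus_10  rate_bp_plus_10_x5
0      home     B      615              625                3125
1  personal     D      187              197                 985
2       biz     E      826              836                4180
4  personal     A      722              732                3660
5   student     E      546              556                2780
6   student     A      124              134                 670
Then the min of column 'rate_bp_plus_10_x5': 670

670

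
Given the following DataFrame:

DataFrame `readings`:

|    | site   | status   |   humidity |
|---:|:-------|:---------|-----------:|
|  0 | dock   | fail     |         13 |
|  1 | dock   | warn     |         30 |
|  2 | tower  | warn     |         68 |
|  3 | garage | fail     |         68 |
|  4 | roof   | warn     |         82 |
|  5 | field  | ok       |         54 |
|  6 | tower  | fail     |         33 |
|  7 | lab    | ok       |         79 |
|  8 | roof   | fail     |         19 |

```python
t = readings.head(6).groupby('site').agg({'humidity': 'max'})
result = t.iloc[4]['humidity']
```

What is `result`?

68

take first 6 rows:
     site status  humidity
0    dock   fail        13
1    dock   warn        30
2   tower   warn        68
3  garage   fail        68
4    roof   warn        82
5   field     ok        54
group by site, max of humidity:
        humidity
site            
dock          30
field         54
garage        68
roof          82
tower         68
value at position 4, column 'humidity' → 68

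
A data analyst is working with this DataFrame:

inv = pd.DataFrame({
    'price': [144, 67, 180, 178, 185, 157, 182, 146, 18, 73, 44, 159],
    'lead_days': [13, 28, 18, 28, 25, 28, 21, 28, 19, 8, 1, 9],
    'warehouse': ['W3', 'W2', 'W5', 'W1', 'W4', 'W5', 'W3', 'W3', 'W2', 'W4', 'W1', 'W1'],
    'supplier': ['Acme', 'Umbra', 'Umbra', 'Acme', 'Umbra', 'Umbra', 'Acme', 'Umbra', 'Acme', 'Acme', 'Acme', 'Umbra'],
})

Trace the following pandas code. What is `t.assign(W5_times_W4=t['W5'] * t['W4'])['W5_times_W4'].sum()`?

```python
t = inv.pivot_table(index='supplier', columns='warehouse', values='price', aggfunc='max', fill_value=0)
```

pivot: rows=supplier, cols=warehouse, max(price):
warehouse   W1  W2   W3   W4   W5
supplier                         
Acme       178  18  182   73    0
Umbra      159  67  146  185  180
add column W5_times_W4 = t['W5'] * t['W4']:
warehouse   W1  W2   W3   W4   W5  W5_times_W4
supplier                                      
Acme       178  18  182   73    0            0
Umbra      159  67  146  185  180        33300
Taking the sum of column 'W5_times_W4' gives 33300.

33300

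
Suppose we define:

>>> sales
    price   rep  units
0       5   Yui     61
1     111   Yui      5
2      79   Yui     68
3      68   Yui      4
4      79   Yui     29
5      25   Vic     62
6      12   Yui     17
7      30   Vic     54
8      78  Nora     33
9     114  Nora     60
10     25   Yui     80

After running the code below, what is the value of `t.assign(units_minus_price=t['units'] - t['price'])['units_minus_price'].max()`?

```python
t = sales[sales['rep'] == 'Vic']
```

filter rows where rep == 'Vic':
   price  rep  units
5     25  Vic     62
7     30  Vic     54
add column units_minus_price = t['units'] - t['price']:
   price  rep  units  units_minus_price
5     25  Vic     62                 37
7     30  Vic     54                 24
Finally, max of column 'units_minus_price' = 37.

37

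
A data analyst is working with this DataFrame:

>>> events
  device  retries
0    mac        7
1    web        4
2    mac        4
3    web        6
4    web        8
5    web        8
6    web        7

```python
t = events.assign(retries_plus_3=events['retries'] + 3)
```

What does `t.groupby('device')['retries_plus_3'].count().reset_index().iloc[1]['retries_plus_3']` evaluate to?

5

add column retries_plus_3 = events['retries'] + 3:
  device  retries  retries_plus_3
0    mac        7              10
1    web        4               7
2    mac        4               7
3    web        6               9
4    web        8              11
5    web        8              11
6    web        7              10
group by device, count of retries_plus_3:
device
mac    2
web    5
Name: retries_plus_3, dtype: int64
reset_index():
  device  retries_plus_3
0    mac               2
1    web               5
value at position 1, column 'retries_plus_3' → 5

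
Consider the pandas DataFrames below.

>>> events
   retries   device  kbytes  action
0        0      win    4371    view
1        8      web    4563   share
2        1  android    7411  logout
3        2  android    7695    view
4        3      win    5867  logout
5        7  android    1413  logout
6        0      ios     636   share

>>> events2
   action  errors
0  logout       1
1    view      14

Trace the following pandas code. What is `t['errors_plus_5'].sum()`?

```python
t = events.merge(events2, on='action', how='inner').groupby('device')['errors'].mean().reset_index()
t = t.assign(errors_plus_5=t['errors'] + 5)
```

merge on 'action' (how='inner') → 5 rows:
   retries   device  kbytes  action  errors
0        0      win    4371    view      14
1        1  android    7411  logout       1
2        2  android    7695    view      14
3        3      win    5867  logout       1
4        7  android    1413  logout       1
group by device, mean of errors:
device
android    5.333333
win        7.500000
Name: errors, dtype: float64
reset_index():
    device    errors
0  android  5.333333
1      win  7.500000
add column errors_plus_5 = t['errors'] + 5:
    device    errors  errors_plus_5
0  android  5.333333      10.333333
1      win  7.500000      12.500000
The sum of column 'errors_plus_5' is 22.8333333333.

22.8333333333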